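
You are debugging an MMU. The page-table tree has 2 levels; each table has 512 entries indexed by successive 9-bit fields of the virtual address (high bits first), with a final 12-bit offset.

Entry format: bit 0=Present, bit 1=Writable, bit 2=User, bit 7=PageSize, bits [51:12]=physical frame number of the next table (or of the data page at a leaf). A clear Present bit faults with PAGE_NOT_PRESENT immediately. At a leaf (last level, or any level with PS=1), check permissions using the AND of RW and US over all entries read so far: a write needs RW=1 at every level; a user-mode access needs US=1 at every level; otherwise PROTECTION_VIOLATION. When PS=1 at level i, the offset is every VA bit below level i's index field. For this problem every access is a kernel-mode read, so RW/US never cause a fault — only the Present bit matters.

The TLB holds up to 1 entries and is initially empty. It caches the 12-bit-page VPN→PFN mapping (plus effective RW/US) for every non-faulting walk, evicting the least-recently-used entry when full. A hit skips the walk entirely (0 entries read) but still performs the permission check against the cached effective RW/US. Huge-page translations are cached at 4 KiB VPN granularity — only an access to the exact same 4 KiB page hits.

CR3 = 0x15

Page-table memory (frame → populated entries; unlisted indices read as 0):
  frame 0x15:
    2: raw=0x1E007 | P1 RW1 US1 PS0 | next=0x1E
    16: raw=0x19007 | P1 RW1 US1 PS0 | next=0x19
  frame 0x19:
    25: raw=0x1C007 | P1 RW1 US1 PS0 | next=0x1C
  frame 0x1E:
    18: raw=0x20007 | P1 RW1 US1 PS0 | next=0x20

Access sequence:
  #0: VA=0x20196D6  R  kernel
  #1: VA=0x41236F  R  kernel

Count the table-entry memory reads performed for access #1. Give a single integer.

Per-access translation:
#0 VA=0x20196D6 (r,kernel):
  L0 @0x15[16] → 0x19007  P=1,RW=1,US=1,PS=0
  L1 @0x19[25] → 0x1C007  P=1,RW=1,US=1,PS=0
  ✓ 0x1C6D6  — 2 lookups
#1 VA=0x41236F (r,kernel):
  L0 @0x15[2] → 0x1E007  P=1,RW=1,US=1,PS=0
  L1 @0x1E[18] → 0x20007  P=1,RW=1,US=1,PS=0
  ✓ 0x2036F  — 2 lookups

Entries read for #1: 2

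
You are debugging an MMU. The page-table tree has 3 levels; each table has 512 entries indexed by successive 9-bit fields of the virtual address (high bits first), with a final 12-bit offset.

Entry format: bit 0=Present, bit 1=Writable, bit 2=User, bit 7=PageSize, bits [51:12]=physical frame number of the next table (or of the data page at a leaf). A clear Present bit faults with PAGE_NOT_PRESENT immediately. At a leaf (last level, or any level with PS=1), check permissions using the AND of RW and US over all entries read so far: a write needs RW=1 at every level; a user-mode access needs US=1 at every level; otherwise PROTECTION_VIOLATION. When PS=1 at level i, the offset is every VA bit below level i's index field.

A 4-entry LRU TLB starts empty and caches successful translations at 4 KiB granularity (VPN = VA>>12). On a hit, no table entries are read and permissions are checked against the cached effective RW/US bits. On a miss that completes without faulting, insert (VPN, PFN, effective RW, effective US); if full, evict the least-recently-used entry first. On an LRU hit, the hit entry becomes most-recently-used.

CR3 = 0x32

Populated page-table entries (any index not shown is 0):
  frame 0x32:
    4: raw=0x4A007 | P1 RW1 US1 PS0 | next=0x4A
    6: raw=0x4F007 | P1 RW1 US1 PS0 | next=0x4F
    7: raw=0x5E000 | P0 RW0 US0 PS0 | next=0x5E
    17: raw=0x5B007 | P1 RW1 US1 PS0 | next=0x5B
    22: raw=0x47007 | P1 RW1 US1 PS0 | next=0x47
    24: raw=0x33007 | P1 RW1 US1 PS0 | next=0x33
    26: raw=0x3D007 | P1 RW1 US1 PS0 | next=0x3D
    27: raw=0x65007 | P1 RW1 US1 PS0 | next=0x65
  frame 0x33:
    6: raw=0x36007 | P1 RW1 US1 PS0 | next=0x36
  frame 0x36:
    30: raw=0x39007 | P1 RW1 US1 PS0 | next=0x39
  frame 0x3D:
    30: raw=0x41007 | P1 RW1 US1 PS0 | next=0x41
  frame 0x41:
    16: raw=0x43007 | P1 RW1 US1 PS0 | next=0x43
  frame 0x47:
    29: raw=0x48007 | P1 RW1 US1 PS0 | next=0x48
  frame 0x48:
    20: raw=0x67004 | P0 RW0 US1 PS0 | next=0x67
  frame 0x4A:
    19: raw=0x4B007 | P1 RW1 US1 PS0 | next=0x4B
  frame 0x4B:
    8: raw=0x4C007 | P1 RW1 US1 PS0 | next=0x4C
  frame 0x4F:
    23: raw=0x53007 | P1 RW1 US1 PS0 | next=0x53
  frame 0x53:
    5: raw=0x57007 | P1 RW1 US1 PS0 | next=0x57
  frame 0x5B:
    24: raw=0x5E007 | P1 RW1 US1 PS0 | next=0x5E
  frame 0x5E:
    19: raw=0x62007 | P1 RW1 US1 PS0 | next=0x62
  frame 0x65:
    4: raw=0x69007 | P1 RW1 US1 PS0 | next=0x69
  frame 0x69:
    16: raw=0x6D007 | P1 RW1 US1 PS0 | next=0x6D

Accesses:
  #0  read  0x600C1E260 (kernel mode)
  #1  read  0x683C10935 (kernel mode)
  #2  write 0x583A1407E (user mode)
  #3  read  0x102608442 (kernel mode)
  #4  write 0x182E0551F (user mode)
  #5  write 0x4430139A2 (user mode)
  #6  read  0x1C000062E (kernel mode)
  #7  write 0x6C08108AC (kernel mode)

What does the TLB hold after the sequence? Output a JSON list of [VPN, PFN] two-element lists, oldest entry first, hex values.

Per-access translation:
#0 VA=0x600C1E260 (r,kernel):
  L0: frame=0x32 idx=24 entry=0x33007 [P=1 RW=1 US=1 PS=0]
  L1: frame=0x33 idx=6 entry=0x36007 [P=1 RW=1 US=1 PS=0]
  L2: frame=0x36 idx=30 entry=0x39007 [P=1 RW=1 US=1 PS=0]
  ✓ 0x39260  — 3 lookups
#1 VA=0x683C10935 (r,kernel):
  L0: frame=0x32 idx=26 entry=0x3D007 [P=1 RW=1 US=1 PS=0]
  L1: frame=0x3D idx=30 entry=0x41007 [P=1 RW=1 US=1 PS=0]
  L2: frame=0x41 idx=16 entry=0x43007 [P=1 RW=1 US=1 PS=0]
  ✓ 0x43935  — 3 lookups
#2 VA=0x583A1407E (w,user):
  L0: frame=0x32 idx=22 entry=0x47007 [P=1 RW=1 US=1 PS=0]
  L1: frame=0x47 idx=29 entry=0x48007 [P=1 RW=1 US=1 PS=0]
  L2: frame=0x48 idx=20 entry=0x67004 [P=0 RW=0 US=1 PS=0]
  ⇒ fault: PAGE_NOT_PRESENT  — 3 lookups
#3 VA=0x102608442 (r,kernel):
  L0: frame=0x32 idx=4 entry=0x4A007 [P=1 RW=1 US=1 PS=0]
  L1: frame=0x4A idx=19 entry=0x4B007 [P=1 RW=1 US=1 PS=0]
  L2: frame=0x4B idx=8 entry=0x4C007 [P=1 RW=1 US=1 PS=0]
  ✓ 0x4C442  — 3 lookups
#4 VA=0x182E0551F (w,user):
  L0: frame=0x32 idx=6 entry=0x4F007 [P=1 RW=1 US=1 PS=0]
  L1: frame=0x4F idx=23 entry=0x53007 [P=1 RW=1 US=1 PS=0]
  L2: frame=0x53 idx=5 entry=0x57007 [P=1 RW=1 US=1 PS=0]
  ✓ 0x5751F  — 3 lookups
#5 VA=0x4430139A2 (w,user):
  L0: frame=0x32 idx=17 entry=0x5B007 [P=1 RW=1 US=1 PS=0]
  L1: frame=0x5B idx=24 entry=0x5E007 [P=1 RW=1 US=1 PS=0]
  L2: frame=0x5E idx=19 entry=0x62007 [P=1 RW=1 US=1 PS=0]
  ✓ 0x629A2  — 3 lookups
#6 VA=0x1C000062E (r,kernel):
  L0: frame=0x32 idx=7 entry=0x5E000 [P=0 RW=0 US=0 PS=0]
  ⇒ fault: PAGE_NOT_PRESENT  — 1 lookups
#7 VA=0x6C08108AC (w,kernel):
  L0: frame=0x32 idx=27 entry=0x65007 [P=1 RW=1 US=1 PS=0]
  L1: frame=0x65 idx=4 entry=0x69007 [P=1 RW=1 US=1 PS=0]
  L2: frame=0x69 idx=16 entry=0x6D007 [P=1 RW=1 US=1 PS=0]
  ✓ 0x6D8AC  — 3 lookups

TLB: [["0x102608", "0x4C"], ["0x182E05", "0x57"], ["0x443013", "0x62"], ["0x6C0810", "0x6D"]]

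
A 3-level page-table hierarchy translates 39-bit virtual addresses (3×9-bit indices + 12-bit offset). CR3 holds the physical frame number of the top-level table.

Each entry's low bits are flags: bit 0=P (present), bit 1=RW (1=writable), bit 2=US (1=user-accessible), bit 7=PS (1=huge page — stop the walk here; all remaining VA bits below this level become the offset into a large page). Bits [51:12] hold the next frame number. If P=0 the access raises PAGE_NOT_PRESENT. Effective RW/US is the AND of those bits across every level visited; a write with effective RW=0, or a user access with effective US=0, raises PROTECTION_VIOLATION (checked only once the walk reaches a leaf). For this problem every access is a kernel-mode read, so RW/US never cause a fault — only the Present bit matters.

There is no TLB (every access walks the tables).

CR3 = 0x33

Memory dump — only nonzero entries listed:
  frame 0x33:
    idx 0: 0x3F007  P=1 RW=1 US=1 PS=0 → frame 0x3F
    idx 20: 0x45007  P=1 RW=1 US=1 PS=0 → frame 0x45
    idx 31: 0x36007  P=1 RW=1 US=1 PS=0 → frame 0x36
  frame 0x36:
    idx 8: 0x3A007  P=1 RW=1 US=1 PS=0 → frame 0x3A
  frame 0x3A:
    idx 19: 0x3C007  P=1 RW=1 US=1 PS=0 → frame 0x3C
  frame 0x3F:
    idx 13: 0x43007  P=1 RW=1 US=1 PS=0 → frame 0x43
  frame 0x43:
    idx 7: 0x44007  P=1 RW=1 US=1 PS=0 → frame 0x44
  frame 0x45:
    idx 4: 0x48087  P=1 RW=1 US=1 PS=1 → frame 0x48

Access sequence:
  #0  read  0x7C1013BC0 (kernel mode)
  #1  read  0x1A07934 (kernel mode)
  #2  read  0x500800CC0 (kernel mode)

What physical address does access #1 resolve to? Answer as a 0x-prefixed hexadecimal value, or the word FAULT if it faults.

Per-access translation:
#0 VA=0x7C1013BC0 (r,kernel):
  L0: frame=0x33 idx=31 entry=0x36007 [P=1 RW=1 US=1 PS=0]
  L1: frame=0x36 idx=8 entry=0x3A007 [P=1 RW=1 US=1 PS=0]
  L2: frame=0x3A idx=19 entry=0x3C007 [P=1 RW=1 US=1 PS=0]
  → PA=0x3CBC0  (3 entries read)
#1 VA=0x1A07934 (r,kernel):
  L0: frame=0x33 idx=0 entry=0x3F007 [P=1 RW=1 US=1 PS=0]
  L1: frame=0x3F idx=13 entry=0x43007 [P=1 RW=1 US=1 PS=0]
  L2: frame=0x43 idx=7 entry=0x44007 [P=1 RW=1 US=1 PS=0]
  → PA=0x44934  (3 entries read)
#2 VA=0x500800CC0 (r,kernel):
  L0: frame=0x33 idx=20 entry=0x45007 [P=1 RW=1 US=1 PS=0]
  L1: frame=0x45 idx=4 entry=0x48087 [P=1 RW=1 US=1 PS=1]
  → PA=0x48CC0 (huge @L1)  (2 entries read)

Access #1 PA: 0x44934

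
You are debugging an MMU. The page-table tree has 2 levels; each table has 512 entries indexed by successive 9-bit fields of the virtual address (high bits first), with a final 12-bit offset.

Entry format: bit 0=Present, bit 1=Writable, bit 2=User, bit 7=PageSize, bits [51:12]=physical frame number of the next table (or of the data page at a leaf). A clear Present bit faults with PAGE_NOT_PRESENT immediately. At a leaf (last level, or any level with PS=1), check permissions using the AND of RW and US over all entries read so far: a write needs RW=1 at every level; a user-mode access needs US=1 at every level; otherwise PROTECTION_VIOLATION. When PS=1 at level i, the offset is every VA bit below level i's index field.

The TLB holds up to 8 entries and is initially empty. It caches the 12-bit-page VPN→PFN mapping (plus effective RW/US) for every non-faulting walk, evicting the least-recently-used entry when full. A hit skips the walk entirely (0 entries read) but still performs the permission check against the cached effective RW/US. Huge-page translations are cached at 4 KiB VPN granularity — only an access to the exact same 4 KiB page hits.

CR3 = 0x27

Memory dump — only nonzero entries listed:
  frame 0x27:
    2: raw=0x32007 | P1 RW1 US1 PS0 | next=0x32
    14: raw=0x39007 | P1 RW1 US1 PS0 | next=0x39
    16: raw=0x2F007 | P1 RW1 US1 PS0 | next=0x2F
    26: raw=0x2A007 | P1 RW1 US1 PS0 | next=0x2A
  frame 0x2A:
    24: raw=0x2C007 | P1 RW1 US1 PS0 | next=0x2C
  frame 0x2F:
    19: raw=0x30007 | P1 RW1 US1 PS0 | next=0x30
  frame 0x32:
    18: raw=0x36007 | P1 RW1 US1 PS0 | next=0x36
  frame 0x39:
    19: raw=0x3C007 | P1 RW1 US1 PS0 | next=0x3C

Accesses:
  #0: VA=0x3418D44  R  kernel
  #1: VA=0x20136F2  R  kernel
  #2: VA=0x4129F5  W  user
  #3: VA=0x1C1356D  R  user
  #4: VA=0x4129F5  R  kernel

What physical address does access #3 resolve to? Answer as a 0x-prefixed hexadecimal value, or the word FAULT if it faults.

Walk each access:
#0 VA=0x3418D44 (r,kernel):
  L0 @0x27[26] → 0x2A007  P=1,RW=1,US=1,PS=0
  L1 @0x2A[24] → 0x2C007  P=1,RW=1,US=1,PS=0
  ✓ 0x2CD44  — 2 lookups
#1 VA=0x20136F2 (r,kernel):
  L0 @0x27[16] → 0x2F007  P=1,RW=1,US=1,PS=0
  L1 @0x2F[19] → 0x30007  P=1,RW=1,US=1,PS=0
  ✓ 0x306F2  — 2 lookups
#2 VA=0x4129F5 (w,user):
  L0 @0x27[2] → 0x32007  P=1,RW=1,US=1,PS=0
  L1 @0x32[18] → 0x36007  P=1,RW=1,US=1,PS=0
  ✓ 0x369F5  — 2 lookups
#3 VA=0x1C1356D (r,user):
  L0 @0x27[14] → 0x39007  P=1,RW=1,US=1,PS=0
  L1 @0x39[19] → 0x3C007  P=1,RW=1,US=1,PS=0
  ✓ 0x3C56D  — 2 lookups
#4 VA=0x4129F5 (r,kernel):
  TLB hit vpn=0x412 → PA=0x369F5

Access #3 PA: 0x3C56D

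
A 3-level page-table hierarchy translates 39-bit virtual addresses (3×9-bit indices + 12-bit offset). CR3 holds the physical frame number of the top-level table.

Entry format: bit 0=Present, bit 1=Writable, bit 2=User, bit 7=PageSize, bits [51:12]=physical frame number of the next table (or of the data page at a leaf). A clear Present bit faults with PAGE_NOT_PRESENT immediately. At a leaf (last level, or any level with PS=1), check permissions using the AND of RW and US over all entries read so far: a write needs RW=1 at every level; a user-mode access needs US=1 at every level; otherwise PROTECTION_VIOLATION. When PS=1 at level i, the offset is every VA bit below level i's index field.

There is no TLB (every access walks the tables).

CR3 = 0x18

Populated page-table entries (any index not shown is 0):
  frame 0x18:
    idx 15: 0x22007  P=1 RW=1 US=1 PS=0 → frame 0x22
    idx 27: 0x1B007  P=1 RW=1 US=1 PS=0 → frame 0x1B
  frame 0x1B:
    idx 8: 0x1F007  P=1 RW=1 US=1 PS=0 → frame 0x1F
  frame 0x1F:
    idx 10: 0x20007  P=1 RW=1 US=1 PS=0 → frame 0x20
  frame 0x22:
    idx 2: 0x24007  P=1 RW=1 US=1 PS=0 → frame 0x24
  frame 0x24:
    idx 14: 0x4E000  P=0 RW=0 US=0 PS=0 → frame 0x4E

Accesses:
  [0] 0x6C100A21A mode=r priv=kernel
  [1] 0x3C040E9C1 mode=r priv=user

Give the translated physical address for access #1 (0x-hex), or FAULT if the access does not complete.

Per-access translation:
#0 VA=0x6C100A21A (r,kernel):
  [0] read 0x18 idx=27: raw=0x1B007 flags P=1 W=1 U=1 S=0
  [1] read 0x1B idx=8: raw=0x1F007 flags P=1 W=1 U=1 S=0
  [2] read 0x1F idx=10: raw=0x20007 flags P=1 W=1 U=1 S=0
  ✓ 0x2021A  — 3 lookups
#1 VA=0x3C040E9C1 (r,user):
  [0] read 0x18 idx=15: raw=0x22007 flags P=1 W=1 U=1 S=0
  [1] read 0x22 idx=2: raw=0x24007 flags P=1 W=1 U=1 S=0
  [2] read 0x24 idx=14: raw=0x4E000 flags P=0 W=0 U=0 S=0
  → PAGE_NOT_PRESENT  (3 entries read)

Access #1 PA: FAULT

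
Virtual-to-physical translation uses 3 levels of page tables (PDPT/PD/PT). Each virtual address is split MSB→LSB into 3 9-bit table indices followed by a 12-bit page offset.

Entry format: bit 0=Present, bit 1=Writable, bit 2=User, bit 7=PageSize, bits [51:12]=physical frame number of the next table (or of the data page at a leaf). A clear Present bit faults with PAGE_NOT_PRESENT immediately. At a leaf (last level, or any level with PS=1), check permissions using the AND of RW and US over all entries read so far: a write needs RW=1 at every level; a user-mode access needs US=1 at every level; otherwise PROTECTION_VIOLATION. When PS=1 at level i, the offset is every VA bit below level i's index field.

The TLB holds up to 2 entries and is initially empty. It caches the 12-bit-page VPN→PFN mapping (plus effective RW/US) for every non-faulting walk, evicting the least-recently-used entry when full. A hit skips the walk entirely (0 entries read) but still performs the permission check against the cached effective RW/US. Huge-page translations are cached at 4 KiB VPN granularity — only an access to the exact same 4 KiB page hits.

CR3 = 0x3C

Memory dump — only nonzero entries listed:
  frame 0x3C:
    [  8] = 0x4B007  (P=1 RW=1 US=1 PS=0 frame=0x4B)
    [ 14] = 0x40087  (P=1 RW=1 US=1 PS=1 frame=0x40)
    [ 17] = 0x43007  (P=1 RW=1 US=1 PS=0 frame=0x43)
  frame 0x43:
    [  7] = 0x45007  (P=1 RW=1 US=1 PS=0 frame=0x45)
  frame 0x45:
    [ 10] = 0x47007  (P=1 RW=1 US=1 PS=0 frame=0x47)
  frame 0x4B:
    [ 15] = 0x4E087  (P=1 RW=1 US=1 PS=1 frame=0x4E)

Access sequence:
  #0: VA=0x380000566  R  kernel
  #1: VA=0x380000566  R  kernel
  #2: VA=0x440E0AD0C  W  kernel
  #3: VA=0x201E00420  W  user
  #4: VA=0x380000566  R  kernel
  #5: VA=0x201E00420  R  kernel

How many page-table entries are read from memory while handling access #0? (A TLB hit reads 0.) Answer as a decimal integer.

Per-access translation:
#0 VA=0x380000566 (r,kernel):
  L0: frame=0x3C idx=14 entry=0x40087 [P=1 RW=1 US=1 PS=1]
  ⇒ phys 0x40566 (huge @L0)  [1 reads]
#1 VA=0x380000566 (r,kernel):
  TLB hit vpn=0x380000 → PA=0x40566
#2 VA=0x440E0AD0C (w,kernel):
  L0: frame=0x3C idx=17 entry=0x43007 [P=1 RW=1 US=1 PS=0]
  L1: frame=0x43 idx=7 entry=0x45007 [P=1 RW=1 US=1 PS=0]
  L2: frame=0x45 idx=10 entry=0x47007 [P=1 RW=1 US=1 PS=0]
  ⇒ phys 0x47D0C  [3 reads]
#3 VA=0x201E00420 (w,user):
  L0: frame=0x3C idx=8 entry=0x4B007 [P=1 RW=1 US=1 PS=0]
  L1: frame=0x4B idx=15 entry=0x4E087 [P=1 RW=1 US=1 PS=1]
  ⇒ phys 0x4E420 (huge @L1)  [2 reads]
#4 VA=0x380000566 (r,kernel):
  L0: frame=0x3C idx=14 entry=0x40087 [P=1 RW=1 US=1 PS=1]
  ⇒ phys 0x40566 (huge @L0)  [1 reads]
#5 VA=0x201E00420 (r,kernel):
  TLB hit vpn=0x201E00 → PA=0x4E420

Entries read for #0: 1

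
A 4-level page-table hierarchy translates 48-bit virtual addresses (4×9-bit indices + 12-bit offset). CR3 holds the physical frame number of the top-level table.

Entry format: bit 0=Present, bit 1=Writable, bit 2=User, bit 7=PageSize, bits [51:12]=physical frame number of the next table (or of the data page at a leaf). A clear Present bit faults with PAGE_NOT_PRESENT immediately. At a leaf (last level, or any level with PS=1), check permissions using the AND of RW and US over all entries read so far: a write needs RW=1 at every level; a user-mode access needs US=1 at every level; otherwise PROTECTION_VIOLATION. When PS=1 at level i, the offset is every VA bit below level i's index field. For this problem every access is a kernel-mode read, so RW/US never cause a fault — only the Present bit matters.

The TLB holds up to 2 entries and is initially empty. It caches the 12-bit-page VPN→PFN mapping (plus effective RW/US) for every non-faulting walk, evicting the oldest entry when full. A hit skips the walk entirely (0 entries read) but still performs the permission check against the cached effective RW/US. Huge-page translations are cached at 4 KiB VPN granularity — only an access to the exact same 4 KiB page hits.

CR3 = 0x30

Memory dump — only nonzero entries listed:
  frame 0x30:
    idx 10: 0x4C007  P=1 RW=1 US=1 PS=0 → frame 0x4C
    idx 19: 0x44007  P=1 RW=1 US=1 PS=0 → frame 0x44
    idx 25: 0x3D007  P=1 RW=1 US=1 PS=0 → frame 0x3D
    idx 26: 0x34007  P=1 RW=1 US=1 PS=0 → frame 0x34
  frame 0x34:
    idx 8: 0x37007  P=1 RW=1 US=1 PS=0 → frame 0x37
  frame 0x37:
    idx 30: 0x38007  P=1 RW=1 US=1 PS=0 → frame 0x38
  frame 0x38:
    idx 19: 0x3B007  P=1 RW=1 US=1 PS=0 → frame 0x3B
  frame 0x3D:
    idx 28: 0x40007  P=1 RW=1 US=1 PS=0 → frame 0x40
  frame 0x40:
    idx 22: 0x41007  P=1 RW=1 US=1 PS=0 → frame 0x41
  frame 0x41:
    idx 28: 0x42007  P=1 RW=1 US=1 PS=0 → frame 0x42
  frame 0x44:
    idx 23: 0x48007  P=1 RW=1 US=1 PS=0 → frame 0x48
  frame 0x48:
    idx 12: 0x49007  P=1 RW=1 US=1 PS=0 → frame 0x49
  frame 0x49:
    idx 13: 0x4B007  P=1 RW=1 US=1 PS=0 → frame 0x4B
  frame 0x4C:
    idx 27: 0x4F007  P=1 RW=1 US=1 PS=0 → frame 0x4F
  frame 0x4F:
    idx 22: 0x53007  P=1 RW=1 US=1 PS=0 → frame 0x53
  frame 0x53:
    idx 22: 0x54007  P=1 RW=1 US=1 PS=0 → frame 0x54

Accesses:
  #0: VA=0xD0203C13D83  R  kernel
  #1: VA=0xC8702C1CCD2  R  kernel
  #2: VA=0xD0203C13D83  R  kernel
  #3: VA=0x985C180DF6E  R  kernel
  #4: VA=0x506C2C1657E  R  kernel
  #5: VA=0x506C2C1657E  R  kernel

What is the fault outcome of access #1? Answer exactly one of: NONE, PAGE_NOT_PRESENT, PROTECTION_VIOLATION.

Per-access translation:
#0 VA=0xD0203C13D83 (r,kernel):
  lvl0: tbl 0x30, slot 26 ⇒ 0x34007 (P1/RW1/US1/PS0)
  lvl1: tbl 0x34, slot 8 ⇒ 0x37007 (P1/RW1/US1/PS0)
  lvl2: tbl 0x37, slot 30 ⇒ 0x38007 (P1/RW1/US1/PS0)
  lvl3: tbl 0x38, slot 19 ⇒ 0x3B007 (P1/RW1/US1/PS0)
  → PA=0x3BD83  (4 entries read)
#1 VA=0xC8702C1CCD2 (r,kernel):
  lvl0: tbl 0x30, slot 25 ⇒ 0x3D007 (P1/RW1/US1/PS0)
  lvl1: tbl 0x3D, slot 28 ⇒ 0x40007 (P1/RW1/US1/PS0)
  lvl2: tbl 0x40, slot 22 ⇒ 0x41007 (P1/RW1/US1/PS0)
  lvl3: tbl 0x41, slot 28 ⇒ 0x42007 (P1/RW1/US1/PS0)
  → PA=0x42CD2  (4 entries read)
#2 VA=0xD0203C13D83 (r,kernel):
  TLB hit vpn=0xD0203C13 → PA=0x3BD83
#3 VA=0x985C180DF6E (r,kernel):
  lvl0: tbl 0x30, slot 19 ⇒ 0x44007 (P1/RW1/US1/PS0)
  lvl1: tbl 0x44, slot 23 ⇒ 0x48007 (P1/RW1/US1/PS0)
  lvl2: tbl 0x48, slot 12 ⇒ 0x49007 (P1/RW1/US1/PS0)
  lvl3: tbl 0x49, slot 13 ⇒ 0x4B007 (P1/RW1/US1/PS0)
  → PA=0x4BF6E  (4 entries read)
#4 VA=0x506C2C1657E (r,kernel):
  lvl0: tbl 0x30, slot 10 ⇒ 0x4C007 (P1/RW1/US1/PS0)
  lvl1: tbl 0x4C, slot 27 ⇒ 0x4F007 (P1/RW1/US1/PS0)
  lvl2: tbl 0x4F, slot 22 ⇒ 0x53007 (P1/RW1/US1/PS0)
  lvl3: tbl 0x53, slot 22 ⇒ 0x54007 (P1/RW1/US1/PS0)
  → PA=0x5457E  (4 entries read)
#5 VA=0x506C2C1657E (r,kernel):
  TLB hit vpn=0x506C2C16 → PA=0x5457E

Access #1 fault: NONE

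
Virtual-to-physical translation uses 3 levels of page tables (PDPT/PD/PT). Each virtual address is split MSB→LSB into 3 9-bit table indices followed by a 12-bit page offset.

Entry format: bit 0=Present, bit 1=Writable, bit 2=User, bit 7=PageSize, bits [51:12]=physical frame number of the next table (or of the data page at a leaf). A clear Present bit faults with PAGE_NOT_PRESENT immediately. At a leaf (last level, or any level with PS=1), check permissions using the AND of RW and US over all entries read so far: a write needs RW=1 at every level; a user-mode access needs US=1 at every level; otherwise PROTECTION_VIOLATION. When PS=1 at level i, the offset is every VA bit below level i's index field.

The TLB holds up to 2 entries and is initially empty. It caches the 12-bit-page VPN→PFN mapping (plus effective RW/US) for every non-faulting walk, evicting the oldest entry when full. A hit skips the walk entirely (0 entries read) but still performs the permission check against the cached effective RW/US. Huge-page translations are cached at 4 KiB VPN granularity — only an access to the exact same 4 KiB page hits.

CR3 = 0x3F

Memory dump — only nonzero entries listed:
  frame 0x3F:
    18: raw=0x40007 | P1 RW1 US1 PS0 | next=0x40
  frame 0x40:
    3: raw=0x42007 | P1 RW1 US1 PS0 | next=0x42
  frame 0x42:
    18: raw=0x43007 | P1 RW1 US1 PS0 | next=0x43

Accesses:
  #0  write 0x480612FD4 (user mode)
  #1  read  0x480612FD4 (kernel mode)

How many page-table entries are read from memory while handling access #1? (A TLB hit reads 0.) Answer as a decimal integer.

Per-access translation:
#0 VA=0x480612FD4 (w,user):
  lvl0: tbl 0x3F, slot 18 ⇒ 0x40007 (P1/RW1/US1/PS0)
  lvl1: tbl 0x40, slot 3 ⇒ 0x42007 (P1/RW1/US1/PS0)
  lvl2: tbl 0x42, slot 18 ⇒ 0x43007 (P1/RW1/US1/PS0)
  → PA=0x43FD4  (3 entries read)
#1 VA=0x480612FD4 (r,kernel):
  TLB hit vpn=0x480612 → PA=0x43FD4

Entries read for #1: 0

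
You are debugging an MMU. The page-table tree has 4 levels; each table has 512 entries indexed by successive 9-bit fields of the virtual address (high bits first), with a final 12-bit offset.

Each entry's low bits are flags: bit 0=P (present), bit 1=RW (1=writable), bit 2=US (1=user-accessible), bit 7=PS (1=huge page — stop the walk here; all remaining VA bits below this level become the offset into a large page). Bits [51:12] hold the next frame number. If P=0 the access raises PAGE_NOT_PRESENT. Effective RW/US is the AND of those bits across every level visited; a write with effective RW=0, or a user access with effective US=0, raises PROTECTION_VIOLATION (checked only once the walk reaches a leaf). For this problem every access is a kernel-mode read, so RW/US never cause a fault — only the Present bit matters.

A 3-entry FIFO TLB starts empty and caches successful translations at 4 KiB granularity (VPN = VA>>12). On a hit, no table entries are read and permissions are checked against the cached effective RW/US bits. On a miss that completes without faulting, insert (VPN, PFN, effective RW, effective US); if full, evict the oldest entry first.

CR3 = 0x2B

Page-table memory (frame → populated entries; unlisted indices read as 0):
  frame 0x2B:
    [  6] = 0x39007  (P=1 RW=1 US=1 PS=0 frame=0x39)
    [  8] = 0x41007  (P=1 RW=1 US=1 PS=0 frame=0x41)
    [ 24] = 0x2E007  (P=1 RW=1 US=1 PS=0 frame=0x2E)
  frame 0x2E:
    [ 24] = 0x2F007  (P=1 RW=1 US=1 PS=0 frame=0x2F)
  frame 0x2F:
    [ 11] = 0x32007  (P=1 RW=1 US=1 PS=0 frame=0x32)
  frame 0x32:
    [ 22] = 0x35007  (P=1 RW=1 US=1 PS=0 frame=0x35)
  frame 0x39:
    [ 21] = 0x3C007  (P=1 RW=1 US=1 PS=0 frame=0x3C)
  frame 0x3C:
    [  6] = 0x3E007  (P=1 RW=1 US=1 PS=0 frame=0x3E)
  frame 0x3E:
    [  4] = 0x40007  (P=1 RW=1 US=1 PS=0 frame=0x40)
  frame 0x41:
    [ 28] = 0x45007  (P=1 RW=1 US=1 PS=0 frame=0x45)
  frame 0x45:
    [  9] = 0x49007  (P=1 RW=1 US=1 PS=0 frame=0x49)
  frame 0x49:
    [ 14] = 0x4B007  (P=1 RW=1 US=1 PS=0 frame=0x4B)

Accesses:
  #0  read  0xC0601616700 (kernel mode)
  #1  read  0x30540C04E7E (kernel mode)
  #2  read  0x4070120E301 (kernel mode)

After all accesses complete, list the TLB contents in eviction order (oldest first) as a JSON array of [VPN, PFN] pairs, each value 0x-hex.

Per-access translation:
#0 VA=0xC0601616700 (r,kernel):
  L0 @0x2B[24] → 0x2E007  P=1,RW=1,US=1,PS=0
  L1 @0x2E[24] → 0x2F007  P=1,RW=1,US=1,PS=0
  L2 @0x2F[11] → 0x32007  P=1,RW=1,US=1,PS=0
  L3 @0x32[22] → 0x35007  P=1,RW=1,US=1,PS=0
  → PA=0x35700  (4 entries read)
#1 VA=0x30540C04E7E (r,kernel):
  L0 @0x2B[6] → 0x39007  P=1,RW=1,US=1,PS=0
  L1 @0x39[21] → 0x3C007  P=1,RW=1,US=1,PS=0
  L2 @0x3C[6] → 0x3E007  P=1,RW=1,US=1,PS=0
  L3 @0x3E[4] → 0x40007  P=1,RW=1,US=1,PS=0
  → PA=0x40E7E  (4 entries read)
#2 VA=0x4070120E301 (r,kernel):
  L0 @0x2B[8] → 0x41007  P=1,RW=1,US=1,PS=0
  L1 @0x41[28] → 0x45007  P=1,RW=1,US=1,PS=0
  L2 @0x45[9] → 0x49007  P=1,RW=1,US=1,PS=0
  L3 @0x49[14] → 0x4B007  P=1,RW=1,US=1,PS=0
  → PA=0x4B301  (4 entries read)

TLB: [["0xC0601616", "0x35"], ["0x30540C04", "0x40"], ["0x4070120E", "0x4B"]]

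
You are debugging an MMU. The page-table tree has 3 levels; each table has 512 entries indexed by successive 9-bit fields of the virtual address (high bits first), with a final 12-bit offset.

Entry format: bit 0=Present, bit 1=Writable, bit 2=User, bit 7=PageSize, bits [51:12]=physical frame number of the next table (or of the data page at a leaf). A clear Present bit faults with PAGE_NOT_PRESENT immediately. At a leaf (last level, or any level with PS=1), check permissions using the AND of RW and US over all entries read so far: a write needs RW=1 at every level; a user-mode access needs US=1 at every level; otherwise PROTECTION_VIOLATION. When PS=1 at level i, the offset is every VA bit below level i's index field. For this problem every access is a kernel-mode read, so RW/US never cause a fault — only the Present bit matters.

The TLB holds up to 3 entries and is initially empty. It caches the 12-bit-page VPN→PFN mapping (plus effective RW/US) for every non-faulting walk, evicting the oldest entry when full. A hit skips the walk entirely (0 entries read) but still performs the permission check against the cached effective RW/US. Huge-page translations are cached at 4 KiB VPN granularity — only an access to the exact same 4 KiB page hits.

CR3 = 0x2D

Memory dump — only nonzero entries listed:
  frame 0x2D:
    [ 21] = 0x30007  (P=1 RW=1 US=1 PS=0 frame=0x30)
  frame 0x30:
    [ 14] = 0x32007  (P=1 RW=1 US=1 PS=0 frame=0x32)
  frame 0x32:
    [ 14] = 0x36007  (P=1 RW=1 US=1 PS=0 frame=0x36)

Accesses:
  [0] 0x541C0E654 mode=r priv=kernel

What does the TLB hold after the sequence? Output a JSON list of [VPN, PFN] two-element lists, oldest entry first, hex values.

Walk each access:
#0 VA=0x541C0E654 (r,kernel):
  L0 @0x2D[21] → 0x30007  P=1,RW=1,US=1,PS=0
  L1 @0x30[14] → 0x32007  P=1,RW=1,US=1,PS=0
  L2 @0x32[14] → 0x36007  P=1,RW=1,US=1,PS=0
  ⇒ phys 0x36654  [3 reads]

TLB: [["0x541C0E", "0x36"]]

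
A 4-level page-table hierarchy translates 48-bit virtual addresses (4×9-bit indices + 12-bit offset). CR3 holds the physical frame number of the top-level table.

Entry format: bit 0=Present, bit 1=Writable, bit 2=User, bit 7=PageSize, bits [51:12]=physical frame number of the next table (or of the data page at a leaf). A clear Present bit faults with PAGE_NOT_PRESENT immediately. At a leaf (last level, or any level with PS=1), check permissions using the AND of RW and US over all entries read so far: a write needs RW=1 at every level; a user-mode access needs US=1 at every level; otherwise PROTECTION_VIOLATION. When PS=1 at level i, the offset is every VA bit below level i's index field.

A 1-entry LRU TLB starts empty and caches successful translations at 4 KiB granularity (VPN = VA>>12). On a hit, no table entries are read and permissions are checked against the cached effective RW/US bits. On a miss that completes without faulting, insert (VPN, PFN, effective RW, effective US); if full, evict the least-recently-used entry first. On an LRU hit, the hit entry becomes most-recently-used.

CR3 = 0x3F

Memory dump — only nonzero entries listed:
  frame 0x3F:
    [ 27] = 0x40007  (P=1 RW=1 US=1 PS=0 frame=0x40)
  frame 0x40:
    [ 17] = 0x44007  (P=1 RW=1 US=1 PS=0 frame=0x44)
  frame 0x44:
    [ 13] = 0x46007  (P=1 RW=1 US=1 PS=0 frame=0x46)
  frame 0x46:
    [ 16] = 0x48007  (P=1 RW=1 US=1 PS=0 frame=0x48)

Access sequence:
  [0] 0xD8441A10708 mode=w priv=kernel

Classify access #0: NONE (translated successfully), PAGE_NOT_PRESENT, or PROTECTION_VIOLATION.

Walk each access:
#0 VA=0xD8441A10708 (w,kernel):
  L0: frame=0x3F idx=27 entry=0x40007 [P=1 RW=1 US=1 PS=0]
  L1: frame=0x40 idx=17 entry=0x44007 [P=1 RW=1 US=1 PS=0]
  L2: frame=0x44 idx=13 entry=0x46007 [P=1 RW=1 US=1 PS=0]
  L3: frame=0x46 idx=16 entry=0x48007 [P=1 RW=1 US=1 PS=0]
  ⇒ phys 0x48708  [4 reads]

Access #0 fault: NONE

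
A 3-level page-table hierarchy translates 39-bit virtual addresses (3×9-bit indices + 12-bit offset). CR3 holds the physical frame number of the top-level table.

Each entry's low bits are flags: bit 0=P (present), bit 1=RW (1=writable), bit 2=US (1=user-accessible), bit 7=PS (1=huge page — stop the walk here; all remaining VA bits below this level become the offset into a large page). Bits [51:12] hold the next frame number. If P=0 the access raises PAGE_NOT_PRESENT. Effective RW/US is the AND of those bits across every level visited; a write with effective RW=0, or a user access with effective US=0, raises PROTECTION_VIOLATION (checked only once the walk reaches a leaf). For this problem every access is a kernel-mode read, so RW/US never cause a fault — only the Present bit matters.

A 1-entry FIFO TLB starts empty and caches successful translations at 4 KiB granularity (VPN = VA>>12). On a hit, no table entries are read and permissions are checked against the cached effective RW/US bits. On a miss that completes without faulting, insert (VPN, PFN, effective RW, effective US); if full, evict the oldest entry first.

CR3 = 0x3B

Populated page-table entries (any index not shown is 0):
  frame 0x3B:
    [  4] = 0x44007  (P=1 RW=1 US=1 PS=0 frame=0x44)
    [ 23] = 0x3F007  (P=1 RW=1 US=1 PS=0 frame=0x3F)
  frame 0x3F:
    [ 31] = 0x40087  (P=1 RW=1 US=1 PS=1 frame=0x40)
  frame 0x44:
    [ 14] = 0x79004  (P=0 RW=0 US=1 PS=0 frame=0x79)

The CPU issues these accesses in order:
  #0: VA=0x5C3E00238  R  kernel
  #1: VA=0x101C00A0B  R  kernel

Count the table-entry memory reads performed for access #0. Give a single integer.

Walk each access:
#0 VA=0x5C3E00238 (r,kernel):
  [0] read 0x3B idx=23: raw=0x3F007 flags P=1 W=1 U=1 S=0
  [1] read 0x3F idx=31: raw=0x40087 flags P=1 W=1 U=1 S=1
  ⇒ phys 0x40238 (huge @L1)  [2 reads]
#1 VA=0x101C00A0B (r,kernel):
  [0] read 0x3B idx=4: raw=0x44007 flags P=1 W=1 U=1 S=0
  [1] read 0x44 idx=14: raw=0x79004 flags P=0 W=0 U=1 S=0
  → PAGE_NOT_PRESENT  (2 entries read)

Entries read for #0: 2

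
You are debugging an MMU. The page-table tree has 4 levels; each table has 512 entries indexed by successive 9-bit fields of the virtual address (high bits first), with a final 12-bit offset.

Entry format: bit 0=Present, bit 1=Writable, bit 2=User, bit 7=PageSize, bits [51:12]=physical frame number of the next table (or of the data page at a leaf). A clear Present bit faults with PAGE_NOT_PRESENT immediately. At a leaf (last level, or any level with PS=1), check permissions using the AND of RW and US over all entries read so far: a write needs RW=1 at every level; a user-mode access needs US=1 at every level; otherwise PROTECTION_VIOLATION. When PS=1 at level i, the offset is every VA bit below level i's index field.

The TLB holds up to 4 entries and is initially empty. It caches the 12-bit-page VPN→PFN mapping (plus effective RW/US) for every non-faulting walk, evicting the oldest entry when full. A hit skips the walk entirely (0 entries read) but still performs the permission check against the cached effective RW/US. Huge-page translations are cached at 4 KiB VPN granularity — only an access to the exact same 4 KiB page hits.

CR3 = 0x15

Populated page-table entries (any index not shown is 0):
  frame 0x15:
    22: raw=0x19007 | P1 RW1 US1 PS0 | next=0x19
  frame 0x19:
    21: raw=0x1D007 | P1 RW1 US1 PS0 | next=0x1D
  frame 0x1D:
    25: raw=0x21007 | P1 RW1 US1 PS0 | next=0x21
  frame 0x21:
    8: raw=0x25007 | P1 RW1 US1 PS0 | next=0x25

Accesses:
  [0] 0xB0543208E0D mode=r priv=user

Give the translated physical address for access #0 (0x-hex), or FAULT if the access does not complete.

Trace:
#0 VA=0xB0543208E0D (r,user):
  lvl0: tbl 0x15, slot 22 ⇒ 0x19007 (P1/RW1/US1/PS0)
  lvl1: tbl 0x19, slot 21 ⇒ 0x1D007 (P1/RW1/US1/PS0)
  lvl2: tbl 0x1D, slot 25 ⇒ 0x21007 (P1/RW1/US1/PS0)
  lvl3: tbl 0x21, slot 8 ⇒ 0x25007 (P1/RW1/US1/PS0)
  ✓ 0x25E0D  — 4 lookups

Access #0 PA: 0x25E0D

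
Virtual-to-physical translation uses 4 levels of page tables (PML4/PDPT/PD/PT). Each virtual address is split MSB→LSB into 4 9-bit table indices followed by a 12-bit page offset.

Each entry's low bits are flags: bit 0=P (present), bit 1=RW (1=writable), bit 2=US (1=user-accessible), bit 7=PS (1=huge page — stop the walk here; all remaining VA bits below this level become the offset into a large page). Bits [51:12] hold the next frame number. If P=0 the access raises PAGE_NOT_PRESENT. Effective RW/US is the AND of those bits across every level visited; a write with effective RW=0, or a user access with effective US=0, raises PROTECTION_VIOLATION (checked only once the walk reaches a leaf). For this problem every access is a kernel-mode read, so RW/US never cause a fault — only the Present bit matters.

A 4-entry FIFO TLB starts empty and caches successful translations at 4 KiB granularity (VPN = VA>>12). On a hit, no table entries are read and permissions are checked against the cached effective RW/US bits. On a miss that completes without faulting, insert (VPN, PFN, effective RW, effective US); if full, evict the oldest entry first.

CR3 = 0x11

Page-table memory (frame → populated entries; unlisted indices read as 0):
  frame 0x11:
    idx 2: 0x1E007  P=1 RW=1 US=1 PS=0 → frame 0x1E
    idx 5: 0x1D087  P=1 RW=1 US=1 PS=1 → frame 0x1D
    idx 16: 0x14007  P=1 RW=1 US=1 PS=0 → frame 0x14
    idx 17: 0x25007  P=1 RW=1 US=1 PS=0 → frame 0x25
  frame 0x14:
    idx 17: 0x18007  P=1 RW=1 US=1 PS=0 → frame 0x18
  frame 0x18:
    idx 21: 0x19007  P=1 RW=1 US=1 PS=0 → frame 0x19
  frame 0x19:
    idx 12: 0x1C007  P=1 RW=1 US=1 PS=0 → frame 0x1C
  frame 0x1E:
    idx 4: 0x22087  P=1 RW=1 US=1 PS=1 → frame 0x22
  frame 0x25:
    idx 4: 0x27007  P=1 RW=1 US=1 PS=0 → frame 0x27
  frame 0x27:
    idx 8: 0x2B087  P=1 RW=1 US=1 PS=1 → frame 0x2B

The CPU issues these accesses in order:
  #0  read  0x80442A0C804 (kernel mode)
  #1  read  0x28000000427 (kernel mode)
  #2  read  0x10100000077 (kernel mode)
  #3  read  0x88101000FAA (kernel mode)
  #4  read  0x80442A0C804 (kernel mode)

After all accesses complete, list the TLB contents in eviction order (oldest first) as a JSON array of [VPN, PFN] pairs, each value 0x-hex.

Walk each access:
#0 VA=0x80442A0C804 (r,kernel):
  L0 @0x11[16] → 0x14007  P=1,RW=1,US=1,PS=0
  L1 @0x14[17] → 0x18007  P=1,RW=1,US=1,PS=0
  L2 @0x18[21] → 0x19007  P=1,RW=1,US=1,PS=0
  L3 @0x19[12] → 0x1C007  P=1,RW=1,US=1,PS=0
  ✓ 0x1C804  — 4 lookups
#1 VA=0x28000000427 (r,kernel):
  L0 @0x11[5] → 0x1D087  P=1,RW=1,US=1,PS=1
  ✓ 0x1D427 (huge @L0)  — 1 lookups
#2 VA=0x10100000077 (r,kernel):
  L0 @0x11[2] → 0x1E007  P=1,RW=1,US=1,PS=0
  L1 @0x1E[4] → 0x22087  P=1,RW=1,US=1,PS=1
  ✓ 0x22077 (huge @L1)  — 2 lookups
#3 VA=0x88101000FAA (r,kernel):
  L0 @0x11[17] → 0x25007  P=1,RW=1,US=1,PS=0
  L1 @0x25[4] → 0x27007  P=1,RW=1,US=1,PS=0
  L2 @0x27[8] → 0x2B087  P=1,RW=1,US=1,PS=1
  ✓ 0x2BFAA (huge @L2)  — 3 lookups
#4 VA=0x80442A0C804 (r,kernel):
  TLB hit vpn=0x80442A0C → PA=0x1C804

TLB: [["0x80442A0C", "0x1C"], ["0x28000000", "0x1D"], ["0x10100000", "0x22"], ["0x88101000", "0x2B"]]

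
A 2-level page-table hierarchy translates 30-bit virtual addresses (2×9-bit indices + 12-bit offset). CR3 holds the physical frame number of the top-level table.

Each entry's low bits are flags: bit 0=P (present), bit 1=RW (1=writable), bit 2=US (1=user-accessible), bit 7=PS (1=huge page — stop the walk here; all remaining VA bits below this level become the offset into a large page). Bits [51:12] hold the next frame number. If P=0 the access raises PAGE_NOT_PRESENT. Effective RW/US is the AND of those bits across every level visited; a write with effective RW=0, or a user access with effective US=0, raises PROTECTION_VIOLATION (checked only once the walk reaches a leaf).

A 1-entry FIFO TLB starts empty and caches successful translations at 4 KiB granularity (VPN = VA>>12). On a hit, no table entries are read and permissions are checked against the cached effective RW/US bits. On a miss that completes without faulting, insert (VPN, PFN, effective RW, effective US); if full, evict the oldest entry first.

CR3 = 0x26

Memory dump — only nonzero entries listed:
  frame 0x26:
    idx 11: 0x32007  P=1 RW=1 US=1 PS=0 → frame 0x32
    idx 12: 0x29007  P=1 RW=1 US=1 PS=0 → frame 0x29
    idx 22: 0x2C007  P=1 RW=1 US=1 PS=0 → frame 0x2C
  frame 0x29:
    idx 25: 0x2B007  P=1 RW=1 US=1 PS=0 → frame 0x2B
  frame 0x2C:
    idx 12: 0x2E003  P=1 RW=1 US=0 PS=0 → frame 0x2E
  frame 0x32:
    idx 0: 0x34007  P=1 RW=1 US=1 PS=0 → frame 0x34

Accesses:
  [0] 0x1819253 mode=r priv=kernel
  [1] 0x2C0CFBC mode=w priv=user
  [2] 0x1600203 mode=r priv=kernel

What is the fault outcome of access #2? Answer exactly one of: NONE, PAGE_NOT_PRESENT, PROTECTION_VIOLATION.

Walk each access:
#0 VA=0x1819253 (r,kernel):
  L0 @0x26[12] → 0x29007  P=1,RW=1,US=1,PS=0
  L1 @0x29[25] → 0x2B007  P=1,RW=1,US=1,PS=0
  → PA=0x2B253  (2 entries read)
#1 VA=0x2C0CFBC (w,user):
  L0 @0x26[22] → 0x2C007  P=1,RW=1,US=1,PS=0
  L1 @0x2C[12] → 0x2E003  P=1,RW=1,US=0,PS=0
  ✗ PROTECTION_VIOLATION  [2 reads]
#2 VA=0x1600203 (r,kernel):
  L0 @0x26[11] → 0x32007  P=1,RW=1,US=1,PS=0
  L1 @0x32[0] → 0x34007  P=1,RW=1,US=1,PS=0
  → PA=0x34203  (2 entries read)

Access #2 fault: NONE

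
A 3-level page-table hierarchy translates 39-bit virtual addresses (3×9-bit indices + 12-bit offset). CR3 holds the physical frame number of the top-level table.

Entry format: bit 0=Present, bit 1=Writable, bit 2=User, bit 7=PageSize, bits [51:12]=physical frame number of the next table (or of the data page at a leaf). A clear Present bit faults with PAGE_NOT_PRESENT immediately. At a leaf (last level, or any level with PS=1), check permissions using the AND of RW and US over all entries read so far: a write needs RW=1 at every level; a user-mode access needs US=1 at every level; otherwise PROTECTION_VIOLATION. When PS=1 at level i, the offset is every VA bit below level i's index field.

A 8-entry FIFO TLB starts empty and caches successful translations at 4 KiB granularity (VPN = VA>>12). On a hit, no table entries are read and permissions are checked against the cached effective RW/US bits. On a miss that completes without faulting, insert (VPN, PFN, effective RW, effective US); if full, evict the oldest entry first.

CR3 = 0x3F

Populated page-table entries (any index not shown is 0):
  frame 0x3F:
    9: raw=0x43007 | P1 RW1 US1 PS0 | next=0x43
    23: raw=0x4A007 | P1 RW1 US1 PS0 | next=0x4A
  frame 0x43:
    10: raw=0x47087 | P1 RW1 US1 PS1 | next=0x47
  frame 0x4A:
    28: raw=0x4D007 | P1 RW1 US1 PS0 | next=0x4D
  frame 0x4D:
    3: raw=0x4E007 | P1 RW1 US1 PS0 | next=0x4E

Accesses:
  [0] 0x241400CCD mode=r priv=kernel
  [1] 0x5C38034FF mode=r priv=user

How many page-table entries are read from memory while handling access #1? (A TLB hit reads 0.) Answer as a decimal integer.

Trace:
#0 VA=0x241400CCD (r,kernel):
  lvl0: tbl 0x3F, slot 9 ⇒ 0x43007 (P1/RW1/US1/PS0)
  lvl1: tbl 0x43, slot 10 ⇒ 0x47087 (P1/RW1/US1/PS1)
  → PA=0x47CCD (huge @L1)  (2 entries read)
#1 VA=0x5C38034FF (r,user):
  lvl0: tbl 0x3F, slot 23 ⇒ 0x4A007 (P1/RW1/US1/PS0)
  lvl1: tbl 0x4A, slot 28 ⇒ 0x4D007 (P1/RW1/US1/PS0)
  lvl2: tbl 0x4D, slot 3 ⇒ 0x4E007 (P1/RW1/US1/PS0)
  → PA=0x4E4FF  (3 entries read)

Entries read for #1: 3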